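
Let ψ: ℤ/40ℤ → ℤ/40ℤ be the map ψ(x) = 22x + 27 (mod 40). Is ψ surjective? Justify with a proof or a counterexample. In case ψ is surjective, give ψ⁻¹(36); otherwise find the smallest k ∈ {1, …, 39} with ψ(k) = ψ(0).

Since gcd(22, 40) = 2, we have 22x ≡ 0 (mod 2) for all x, so ψ(x) ≡ 1 (mod 2).
But 0 ≢ 1 (mod 2), so 0 ∈ ℤ/40ℤ has no preimage. Hence ψ is not surjective.
Since ψ is not surjective, we find the least positive k with ψ(k) = ψ(0): this means 22k ≡ 0 (mod 40), i.e. 40 ∣ 22k. Since gcd(22, 40) = 2, dividing through by 2 this holds exactly when 20 ∣ 11k, and as gcd(11, 20) = 1, exactly when 20 ∣ k.
The smallest positive such k is 20.

20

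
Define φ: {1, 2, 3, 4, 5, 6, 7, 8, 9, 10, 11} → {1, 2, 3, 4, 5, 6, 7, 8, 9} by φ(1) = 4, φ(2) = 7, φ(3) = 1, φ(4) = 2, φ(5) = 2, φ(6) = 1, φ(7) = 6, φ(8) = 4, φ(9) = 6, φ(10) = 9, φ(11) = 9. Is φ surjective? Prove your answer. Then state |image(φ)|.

No element maps to 3, so φ is not surjective.
The image of φ is {1, 2, 4, 6, 7, 9}, which has 6 elements.

6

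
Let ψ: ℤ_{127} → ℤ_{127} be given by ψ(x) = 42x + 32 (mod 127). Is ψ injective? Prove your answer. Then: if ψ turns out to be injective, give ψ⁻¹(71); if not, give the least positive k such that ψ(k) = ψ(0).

10

Suppose ψ(s) = ψ(t) in ℤ_{127}. Then 42s + 32 ≡ 42t + 32 (mod 127), thus 42(s − t) ≡ 0 (mod 127).
Since gcd(42, 127) = 1, 42 is invertible modulo 127, so s − t ≡ 0 (mod 127), i.e. s = t.
So ψ is injective.
We now compute 42⁻¹ mod 127 explicitly. Euclid's algorithm: 127 = 3·42 + 1; back-substituting gives 1 = 124·42 − 41·127, so 42⁻¹ ≡ 124 (mod 127).
Since ψ is injective, we find ψ⁻¹(71): we need 42x ≡ 71 − 32 ≡ 39 (mod 127). Using 42⁻¹ = 124: x ≡ 124·39 = 4836 = 38·127 + 10, so x = 10.
Check: ψ(10) = 42·10 + 32 = 452 = 3·127 + 71 ≡ 71 (mod 127).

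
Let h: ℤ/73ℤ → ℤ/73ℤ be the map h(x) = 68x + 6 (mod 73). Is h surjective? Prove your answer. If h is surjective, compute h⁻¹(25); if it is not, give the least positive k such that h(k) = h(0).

Since gcd(68, 73) = 1, 68 is invertible modulo 73. Euclid's algorithm: 73 = 1·68 + 5, 68 = 13·5 + 3, 5 = 1·3 + 2, 3 = 1·2 + 1; back-substituting gives 1 = 29·68 − 27·73, so 68⁻¹ ≡ 29 (mod 73).
Then y ↦ 29(y − 6) is a two-sided inverse to h, so every y ∈ ℤ/73ℤ has a preimage.
Therefore h is surjective.
Since h is surjective, we find h⁻¹(25): we need 68x ≡ 25 − 6 ≡ 19 (mod 73). Using 68⁻¹ = 29: x ≡ 29·19 = 551 = 7·73 + 40, so x = 40.
Check: h(40) = 68·40 + 6 = 2726 = 37·73 + 25 ≡ 25 (mod 73).

40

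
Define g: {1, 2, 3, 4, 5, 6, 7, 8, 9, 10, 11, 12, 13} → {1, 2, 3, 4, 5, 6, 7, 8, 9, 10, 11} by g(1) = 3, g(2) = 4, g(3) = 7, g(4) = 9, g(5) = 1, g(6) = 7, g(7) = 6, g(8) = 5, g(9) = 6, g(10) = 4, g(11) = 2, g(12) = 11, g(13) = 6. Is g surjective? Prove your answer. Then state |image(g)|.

No element maps to 8, so g is not surjective.
The image of g is {1, 2, 3, 4, 5, 6, 7, 9, 11}, which has 9 elements.

9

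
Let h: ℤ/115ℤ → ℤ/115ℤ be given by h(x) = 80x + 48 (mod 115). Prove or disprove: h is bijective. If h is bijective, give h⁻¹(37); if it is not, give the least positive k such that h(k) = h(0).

23

By definition, h is injective when h(s) = h(t) forces s = t.
We have gcd(80, 115) = 5 > 1. Taking s = 0 and t = 23: h(0) = 48 and h(23) = 80·23 + 48 = 1888 ≡ 48 (mod 115).
So h(0) = h(23) while 0 ≠ 23, thus h is not injective, hence not bijective.
Since h is not bijective, we find the least positive k with h(k) = h(0): this means 80k ≡ 0 (mod 115), i.e. 115 ∣ 80k. Since gcd(80, 115) = 5, dividing through by 5 this holds exactly when 23 ∣ 16k, and as gcd(16, 23) = 1, exactly when 23 ∣ k.
The smallest positive such k is 23.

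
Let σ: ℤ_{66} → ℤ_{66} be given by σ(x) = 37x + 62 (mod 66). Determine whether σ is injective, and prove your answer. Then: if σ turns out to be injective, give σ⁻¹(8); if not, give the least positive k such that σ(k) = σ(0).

36

By definition, injectivity means: for all s, t in the domain, σ(s) = σ(t) implies s = t.
Suppose σ(s) = σ(t) in ℤ_{66}. Then 37s + 62 ≡ 37t + 62 (mod 66), thus 37(s − t) ≡ 0 (mod 66).
Since gcd(37, 66) = 1, 37 is invertible modulo 66, therefore s − t ≡ 0 (mod 66), i.e. s = t.
So σ is injective.
We now compute 37⁻¹ mod 66 explicitly. Euclid's algorithm: 66 = 1·37 + 29, 37 = 1·29 + 8, 29 = 3·8 + 5, 8 = 1·5 + 3, 5 = 1·3 + 2, 3 = 1·2 + 1; back-substituting gives 1 = 25·37 − 14·66, so 37⁻¹ ≡ 25 (mod 66).
Since σ is injective, we find σ⁻¹(8): we need 37x ≡ 8 − 62 ≡ 12 (mod 66). Using 37⁻¹ = 25: x ≡ 25·12 = 300 = 4·66 + 36, so x = 36.
Check: σ(36) = 37·36 + 62 = 1394 = 21·66 + 8 ≡ 8 (mod 66).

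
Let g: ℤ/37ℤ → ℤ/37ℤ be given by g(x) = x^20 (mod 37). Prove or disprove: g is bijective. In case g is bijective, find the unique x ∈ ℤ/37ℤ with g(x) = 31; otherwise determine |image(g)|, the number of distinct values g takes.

10

g(1) = 1^20 = 1.
g(6): Repeated squaring mod 37: 6^1 ≡ 6, 6^2 ≡ 6² = 36, 6^4 ≡ 36² = 1296 ≡ 1, 6^8 ≡ 1² = 1, 6^16 ≡ 1² = 1. Since 20 = 16 + 4, 6^20 ≡ 1·1: 1·1 = 1. So 6^20 ≡ 1 (mod 37).
So g(1) = g(6) = 1 while 1 ≠ 6, so g is not injective, hence not bijective.
Since g is not bijective, we determine |image(g)|. Computing x^20 mod 37 for each x (by repeated squaring, reducing mod 37 at every step), the values g(0), g(1), …, g(36) are: 0, 1, 33, 9, 16, 12, 1, 12, 10, 7, 26, 10, 33, 16, 26, 34, 34, 7, 9, 9, 7, 34, 34, 26, 16, 33, 10, 26, 7, 10, 12, 1, 12, 16, 9, 33, 1.
The distinct values are {0, 1, 7, 9, 10, 12, 16, 26, 33, 34}; there are 10 of them.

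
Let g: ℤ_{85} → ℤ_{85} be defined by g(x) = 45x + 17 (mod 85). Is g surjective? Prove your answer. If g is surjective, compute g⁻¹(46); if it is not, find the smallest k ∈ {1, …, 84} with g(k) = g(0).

Since gcd(45, 85) = 5, we have 45x ≡ 0 (mod 5) for all x, so g(x) ≡ 2 (mod 5).
But 0 ≢ 2 (mod 5), so 0 ∈ ℤ_{85} has no preimage. So g is not surjective.
Since g is not surjective, we find the least positive k with g(k) = g(0): this means 45k ≡ 0 (mod 85), i.e. 85 ∣ 45k. Since gcd(45, 85) = 5, dividing through by 5 this holds exactly when 17 ∣ 9k, and as gcd(9, 17) = 1, exactly when 17 ∣ k.
The smallest positive such k is 17.

17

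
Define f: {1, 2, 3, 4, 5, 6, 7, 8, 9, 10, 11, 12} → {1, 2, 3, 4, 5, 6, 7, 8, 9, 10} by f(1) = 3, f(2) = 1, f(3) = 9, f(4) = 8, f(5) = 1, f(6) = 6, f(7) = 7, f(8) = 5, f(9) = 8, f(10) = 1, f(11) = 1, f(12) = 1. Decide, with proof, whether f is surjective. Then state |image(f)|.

No element maps to 2, so f is not surjective.
The image of f is {1, 3, 5, 6, 7, 8, 9}, which has 7 elements.

7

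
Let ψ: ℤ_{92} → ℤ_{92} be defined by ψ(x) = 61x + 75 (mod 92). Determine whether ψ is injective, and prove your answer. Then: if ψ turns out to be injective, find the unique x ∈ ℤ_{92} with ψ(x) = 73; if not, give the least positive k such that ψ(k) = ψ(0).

If ψ(a) = ψ(b), then 61a ≡ 61b (mod 92). Because gcd(61, 92) = 1, we may cancel 61 to get a ≡ b (mod 92).
Therefore ψ is injective.
We now compute 61⁻¹ mod 92 explicitly. Euclid's algorithm: 92 = 1·61 + 31, 61 = 1·31 + 30, 31 = 1·30 + 1; back-substituting gives 1 = 89·61 − 59·92, so 61⁻¹ ≡ 89 (mod 92).
Since ψ is injective, we find ψ⁻¹(73): we need 61x ≡ 73 − 75 ≡ 90 (mod 92). Using 61⁻¹ = 89: x ≡ 89·90 = 8010 = 87·92 + 6, so x = 6.
Check: ψ(6) = 61·6 + 75 = 441 = 4·92 + 73 ≡ 73 (mod 92).

6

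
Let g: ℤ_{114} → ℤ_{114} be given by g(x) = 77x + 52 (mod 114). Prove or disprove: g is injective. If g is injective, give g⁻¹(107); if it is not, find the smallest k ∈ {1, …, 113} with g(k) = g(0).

17

If g(x_1) = g(x_2), then 77x_1 ≡ 77x_2 (mod 114). Because gcd(77, 114) = 1, we may cancel 77 to get x_1 ≡ x_2 (mod 114).
Thus g is injective.
We now compute 77⁻¹ mod 114 explicitly. Euclid's algorithm: 114 = 1·77 + 37, 77 = 2·37 + 3, 37 = 12·3 + 1; back-substituting gives 1 = 77·77 − 52·114, so 77⁻¹ ≡ 77 (mod 114).
Since g is injective, we compute g⁻¹(107): solve 77x + 52 ≡ 107 (mod 114), i.e. 77x ≡ 55 (mod 114).
Multiplying by 77⁻¹ = 77 gives x ≡ 77·55 = 4235 = 37·114 + 17 ≡ 17 (mod 114).
Check: g(17) = 77·17 + 52 = 1361 = 11·114 + 107 ≡ 107 (mod 114).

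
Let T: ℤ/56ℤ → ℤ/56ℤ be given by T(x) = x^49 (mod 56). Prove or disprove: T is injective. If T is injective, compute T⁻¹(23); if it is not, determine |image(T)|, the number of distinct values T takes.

35

T(0) = 0^49 = 0.
T(14): Repeated squaring mod 56: 14^1 ≡ 14, 14^2 ≡ 14² = 196 ≡ 28, 14^4 ≡ 28² = 784 ≡ 0, 14^8 ≡ 0² = 0, 14^16 ≡ 0² = 0, 14^32 ≡ 0² = 0. Since 49 = 32 + 16 + 1, 14^49 ≡ 0·0·14: 0·0 = 0, then 0·14 = 0. So 14^49 ≡ 0 (mod 56).
So T(0) = T(14) = 0 while 0 ≠ 14, thus T is not injective.
Since T is not injective, we determine |image(T)|. Computing x^49 mod 56 for each x (by repeated squaring, reducing mod 56 at every step), the values T(0), T(1), …, T(55) are: 0, 1, 16, 3, 32, 5, 48, 7, 8, 9, 24, 11, 40, 13, 0, 15, 16, 17, 32, 19, 48, 21, 8, 23, 24, 25, 40, 27, 0, 29, 16, 31, 32, 33, 48, 35, 8, 37, 24, 39, 40, 41, 0, 43, 16, 45, 32, 47, 48, 49, 8, 51, 24, 53, 40, 55.
The distinct values are {0, 1, 3, 5, 7, 8, 9, 11, 13, 15, 16, 17, 19, 21, 23, 24, 25, 27, 29, 31, 32, 33, 35, 37, 39, 40, 41, 43, 45, 47, 48, 49, 51, 53, 55}; there are 35 of them.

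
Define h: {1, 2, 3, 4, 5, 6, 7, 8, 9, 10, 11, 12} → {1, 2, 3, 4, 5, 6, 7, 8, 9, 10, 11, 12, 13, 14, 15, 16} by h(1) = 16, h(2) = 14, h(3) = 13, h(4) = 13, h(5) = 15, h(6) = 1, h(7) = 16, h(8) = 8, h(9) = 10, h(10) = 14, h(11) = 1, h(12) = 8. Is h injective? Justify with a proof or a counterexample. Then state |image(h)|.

7

h(3) = 13 = h(4) with 3 ≠ 4, so h is not injective.
The image of h is {1, 8, 10, 13, 14, 15, 16}, which has 7 elements.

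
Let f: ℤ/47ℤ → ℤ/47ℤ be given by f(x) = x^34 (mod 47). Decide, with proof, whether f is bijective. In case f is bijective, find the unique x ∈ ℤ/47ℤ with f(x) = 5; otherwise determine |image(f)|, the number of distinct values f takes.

24

f(23): Repeated squaring mod 47: 23^1 ≡ 23, 23^2 ≡ 23² = 529 ≡ 12, 23^4 ≡ 12² = 144 ≡ 3, 23^8 ≡ 3² = 9, 23^16 ≡ 9² = 81 ≡ 34, 23^32 ≡ 34² = 1156 ≡ 28. Since 34 = 32 + 2, 23^34 ≡ 28·12: 28·12 = 336 ≡ 7. So 23^34 ≡ 7 (mod 47).
f(24): Repeated squaring mod 47: 24^1 ≡ 24, 24^2 ≡ 24² = 576 ≡ 12, 24^4 ≡ 12² = 144 ≡ 3, 24^8 ≡ 3² = 9, 24^16 ≡ 9² = 81 ≡ 34, 24^32 ≡ 34² = 1156 ≡ 28. Since 34 = 32 + 2, 24^34 ≡ 28·12: 28·12 = 336 ≡ 7. So 24^34 ≡ 7 (mod 47).
So f(23) = f(24) = 7 while 23 ≠ 24, therefore f is not injective, hence not bijective.
Since f is not bijective, we determine |image(f)|. Computing x^34 mod 47 for each x (by repeated squaring, reducing mod 47 at every step), the values f(0), f(1), …, f(46) are: 0, 1, 27, 4, 24, 34, 14, 36, 37, 16, 25, 8, 2, 21, 32, 42, 12, 6, 9, 18, 17, 3, 28, 7, 7, 28, 3, 17, 18, 9, 6, 12, 42, 32, 21, 2, 8, 25, 16, 37, 36, 14, 34, 24, 4, 27, 1.
The distinct values are {0, 1, 2, 3, 4, 6, 7, 8, 9, 12, 14, 16, 17, 18, 21, 24, 25, 27, 28, 32, 34, 36, 37, 42}; there are 24 of them.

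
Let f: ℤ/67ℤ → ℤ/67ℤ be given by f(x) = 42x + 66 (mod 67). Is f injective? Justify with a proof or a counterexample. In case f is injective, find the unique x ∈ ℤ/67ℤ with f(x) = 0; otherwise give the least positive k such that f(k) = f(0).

Recall: injectivity means: for all s, t in the domain, f(s) = f(t) implies s = t.
Suppose f(s) = f(t) in ℤ/67ℤ. Then 42s + 66 ≡ 42t + 66 (mod 67), hence 42(s − t) ≡ 0 (mod 67).
Since gcd(42, 67) = 1, 42 is invertible modulo 67, so s − t ≡ 0 (mod 67), i.e. s = t.
Thus f is injective.
We now compute 42⁻¹ mod 67 explicitly. Euclid's algorithm: 67 = 1·42 + 25, 42 = 1·25 + 17, 25 = 1·17 + 8, 17 = 2·8 + 1; back-substituting gives 1 = 8·42 − 5·67, so 42⁻¹ ≡ 8 (mod 67).
Since f is injective, we compute f⁻¹(0): solve 42x + 66 ≡ 0 (mod 67), i.e. 42x ≡ 1 (mod 67).
Multiplying by 42⁻¹ = 8 gives x ≡ 8·1 = 8 ≡ 8 (mod 67).
Check: f(8) = 42·8 + 66 = 402 = 6·67 + 0 ≡ 0 (mod 67).

8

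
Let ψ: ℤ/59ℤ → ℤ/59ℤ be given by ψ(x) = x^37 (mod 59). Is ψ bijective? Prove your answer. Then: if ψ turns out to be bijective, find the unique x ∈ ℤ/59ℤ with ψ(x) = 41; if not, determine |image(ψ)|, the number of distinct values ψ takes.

Since 59 is prime, the nonzero elements of ℤ/59ℤ form a cyclic group of order 58.
As gcd(37, 58) = 1, raising to the 37th power is a bijection on this group: if s^37 ≡ t^37 then (st^{−1})^37 = 1, and the only element of order dividing gcd(37, 58) = 1 is 1, so s = t.
With ψ(0) = 0 this makes ψ injective on all of ℤ/59ℤ, hence bijective (finite equal-size domain and codomain). In particular ψ is bijective.
Since ψ is bijective, we find the preimage of 41. The inverse of x ↦ x^37 on (ℤ/59ℤ)^× is x ↦ x^11, because 37·11 = 407 = 7·58 + 1 ≡ 1 (mod 58) and x^{58} = 1 for x ≠ 0 (Fermat). So ψ⁻¹(41) = 41^11 mod 59.
Repeated squaring mod 59: 41^1 ≡ 41, 41^2 ≡ 41² = 1681 ≡ 29, 41^4 ≡ 29² = 841 ≡ 15, 41^8 ≡ 15² = 225 ≡ 48. Since 11 = 8 + 2 + 1, 41^11 ≡ 48·29·41: 48·29 = 1392 ≡ 35, then 35·41 = 1435 ≡ 19. So 41^11 ≡ 19 (mod 59).
Hence ψ⁻¹(41) = 19.

19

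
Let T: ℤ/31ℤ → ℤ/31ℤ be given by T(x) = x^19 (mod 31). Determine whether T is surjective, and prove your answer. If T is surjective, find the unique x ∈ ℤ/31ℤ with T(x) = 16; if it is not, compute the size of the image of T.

Since 31 is prime, the nonzero elements of ℤ/31ℤ form a cyclic group of order 30.
As gcd(19, 30) = 1, raising to the 19th power is a bijection on this group: if a^19 ≡ b^19 then (ab^{−1})^19 = 1, and the only element of order dividing gcd(19, 30) = 1 is 1, so a = b.
With T(0) = 0 this makes T injective on all of ℤ/31ℤ, hence bijective (finite equal-size domain and codomain). In particular T is surjective.
Since T is surjective, we find the preimage of 16. The inverse of x ↦ x^19 on (ℤ/31ℤ)^× is x ↦ x^19, because 19·19 = 361 = 12·30 + 1 ≡ 1 (mod 30) and x^{30} = 1 for x ≠ 0 (Fermat). So T⁻¹(16) = 16^19 mod 31.
Repeated squaring mod 31: 16^1 ≡ 16, 16^2 ≡ 16² = 256 ≡ 8, 16^4 ≡ 8² = 64 ≡ 2, 16^8 ≡ 2² = 4, 16^16 ≡ 4² = 16. Since 19 = 16 + 2 + 1, 16^19 ≡ 16·8·16: 16·8 = 128 ≡ 4, then 4·16 = 64 ≡ 2. So 16^19 ≡ 2 (mod 31).
Hence T⁻¹(16) = 2.

2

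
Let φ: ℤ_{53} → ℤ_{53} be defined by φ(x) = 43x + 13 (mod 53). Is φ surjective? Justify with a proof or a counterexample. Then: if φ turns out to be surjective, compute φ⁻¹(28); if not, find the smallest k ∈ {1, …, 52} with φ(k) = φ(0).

25

Since gcd(43, 53) = 1, 43 is invertible modulo 53. Euclid's algorithm: 53 = 1·43 + 10, 43 = 4·10 + 3, 10 = 3·3 + 1; back-substituting gives 1 = 37·43 − 30·53, so 43⁻¹ ≡ 37 (mod 53).
Then y ↦ 37(y − 13) is a two-sided inverse to φ, so every y ∈ ℤ_{53} has a preimage.
Thus φ is surjective.
Since φ is surjective, we compute φ⁻¹(28): solve 43x + 13 ≡ 28 (mod 53), i.e. 43x ≡ 15 (mod 53).
Multiplying by 43⁻¹ = 37 gives x ≡ 37·15 = 555 = 10·53 + 25 ≡ 25 (mod 53).
Check: φ(25) = 43·25 + 13 = 1088 = 20·53 + 28 ≡ 28 (mod 53).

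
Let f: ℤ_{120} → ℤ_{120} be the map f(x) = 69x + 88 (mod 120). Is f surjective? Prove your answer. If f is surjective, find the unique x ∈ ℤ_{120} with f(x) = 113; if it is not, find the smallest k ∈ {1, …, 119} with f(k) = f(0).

40

Since gcd(69, 120) = 3, we have 69x ≡ 0 (mod 3) for all x, so f(x) ≡ 1 (mod 3).
But 0 ≢ 1 (mod 3), so 0 ∈ ℤ_{120} has no preimage. Thus f is not surjective.
Since f is not surjective, we find the least positive k with f(k) = f(0): this means 69k ≡ 0 (mod 120), i.e. 120 ∣ 69k. Since gcd(69, 120) = 3, dividing through by 3 this holds exactly when 40 ∣ 23k, and as gcd(23, 40) = 1, exactly when 40 ∣ k.
The smallest positive such k is 40.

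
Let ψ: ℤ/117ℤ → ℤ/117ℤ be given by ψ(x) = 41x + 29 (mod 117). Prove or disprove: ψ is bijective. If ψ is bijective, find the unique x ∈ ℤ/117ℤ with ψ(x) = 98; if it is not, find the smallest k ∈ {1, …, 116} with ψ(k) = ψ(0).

93

Suppose ψ(u) = ψ(v) in ℤ/117ℤ. Then 41u + 29 ≡ 41v + 29 (mod 117), thus 41(u − v) ≡ 0 (mod 117).
Since gcd(41, 117) = 1, 41 is invertible modulo 117, thus u − v ≡ 0 (mod 117), i.e. u = v.
We now compute 41⁻¹ mod 117 explicitly. Euclid's algorithm: 117 = 2·41 + 35, 41 = 1·35 + 6, 35 = 5·6 + 5, 6 = 1·5 + 1; back-substituting gives 1 = 20·41 − 7·117, so 41⁻¹ ≡ 20 (mod 117).
Then y ↦ 20(y − 29) is a two-sided inverse to ψ, so every y ∈ ℤ/117ℤ has a preimage.
Hence ψ is bijective.
Since ψ is bijective, we find ψ⁻¹(98): we need 41x ≡ 98 − 29 ≡ 69 (mod 117). Using 41⁻¹ = 20: x ≡ 20·69 = 1380 = 11·117 + 93, so x = 93.
Check: ψ(93) = 41·93 + 29 = 3842 = 32·117 + 98 ≡ 98 (mod 117).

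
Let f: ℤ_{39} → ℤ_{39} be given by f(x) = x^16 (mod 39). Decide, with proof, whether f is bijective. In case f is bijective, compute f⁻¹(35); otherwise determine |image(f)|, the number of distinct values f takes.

f(1) = 1^16 = 1.
f(5): Repeated squaring mod 39: 5^1 ≡ 5, 5^2 ≡ 5² = 25, 5^4 ≡ 25² = 625 ≡ 1, 5^8 ≡ 1² = 1, 5^16 ≡ 1² = 1. So 5^16 ≡ 1 (mod 39).
So f(1) = f(5) = 1 while 1 ≠ 5, so f is not injective, hence not bijective.
Since f is not bijective, we determine |image(f)|. Computing x^16 mod 39 for each x (by repeated squaring, reducing mod 39 at every step), the values f(0), f(1), …, f(38) are: 0, 1, 16, 3, 22, 1, 9, 22, 1, 9, 16, 16, 27, 13, 1, 3, 16, 22, 27, 22, 22, 27, 22, 16, 3, 1, 13, 27, 16, 16, 9, 1, 22, 9, 1, 22, 3, 16, 1.
The distinct values are {0, 1, 3, 9, 13, 16, 22, 27}; there are 8 of them.

8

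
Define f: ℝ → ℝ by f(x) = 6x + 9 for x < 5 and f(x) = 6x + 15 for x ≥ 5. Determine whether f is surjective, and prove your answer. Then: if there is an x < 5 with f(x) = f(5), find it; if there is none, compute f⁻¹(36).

9/2

Both pieces are strictly increasing (slopes 6 and 6), so each is injective on its own interval.
The left piece maps (−∞, 5) onto (−∞, 39); the right piece maps [5, ∞) onto [45, ∞).
The union (−∞, 39) ∪ [45, ∞) omits the interval between 39 and 45; in particular 39 has no preimage. So f is not surjective.
Because the two images are disjoint, no x < 5 has f(x) = f(5), so we compute f⁻¹(36): 36 lies in (−∞, 39), so solve 6x + 9 = 36: x = (36 − 9)/6 = 9/2.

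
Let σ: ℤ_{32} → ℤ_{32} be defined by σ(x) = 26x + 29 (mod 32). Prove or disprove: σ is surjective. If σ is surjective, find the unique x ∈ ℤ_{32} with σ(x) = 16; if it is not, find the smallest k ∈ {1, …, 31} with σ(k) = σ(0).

16

Since gcd(26, 32) = 2, we have 26x ≡ 0 (mod 2) for all x, so σ(x) ≡ 1 (mod 2).
But 0 ≢ 1 (mod 2), so 0 ∈ ℤ_{32} has no preimage. So σ is not surjective.
Since σ is not surjective, we find the least positive k with σ(k) = σ(0): this means 26k ≡ 0 (mod 32), i.e. 32 ∣ 26k. Since gcd(26, 32) = 2, dividing through by 2 this holds exactly when 16 ∣ 13k, and as gcd(13, 16) = 1, exactly when 16 ∣ k.
The smallest positive such k is 16.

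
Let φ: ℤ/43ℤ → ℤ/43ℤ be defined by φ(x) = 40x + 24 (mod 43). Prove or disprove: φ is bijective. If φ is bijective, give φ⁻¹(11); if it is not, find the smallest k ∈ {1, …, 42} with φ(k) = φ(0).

If φ(a) = φ(b), then 40a ≡ 40b (mod 43). Because gcd(40, 43) = 1, we may cancel 40 to get a ≡ b (mod 43).
We now compute 40⁻¹ mod 43 explicitly. Euclid's algorithm: 43 = 1·40 + 3, 40 = 13·3 + 1; back-substituting gives 1 = 14·40 − 13·43, so 40⁻¹ ≡ 14 (mod 43).
Then y ↦ 14(y − 24) is a two-sided inverse to φ, so every y ∈ ℤ/43ℤ has a preimage.
Therefore φ is bijective.
Since φ is bijective, we find φ⁻¹(11): we need 40x ≡ 11 − 24 ≡ 30 (mod 43). Using 40⁻¹ = 14: x ≡ 14·30 = 420 = 9·43 + 33, so x = 33.
Check: φ(33) = 40·33 + 24 = 1344 = 31·43 + 11 ≡ 11 (mod 43).

33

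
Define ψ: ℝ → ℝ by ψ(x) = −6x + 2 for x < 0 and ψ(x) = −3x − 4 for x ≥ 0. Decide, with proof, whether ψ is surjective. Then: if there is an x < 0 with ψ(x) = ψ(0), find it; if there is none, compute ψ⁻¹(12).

Both pieces are strictly decreasing (slopes −6 and −3), so each is injective on its own interval.
The left piece maps (−∞, 0) onto (2, ∞); the right piece maps [0, ∞) onto (−∞, −4].
The union (2, ∞) ∪ (−∞, −4] omits the interval between 2 and −4; in particular 2 has no preimage. So ψ is not surjective.
Because the two images are disjoint, no x < 0 has ψ(x) = ψ(0), so we compute ψ⁻¹(12): 12 lies in (2, ∞), so solve −6x + 2 = 12: x = (12 − 2)/(−6) = −5/3.

-5/3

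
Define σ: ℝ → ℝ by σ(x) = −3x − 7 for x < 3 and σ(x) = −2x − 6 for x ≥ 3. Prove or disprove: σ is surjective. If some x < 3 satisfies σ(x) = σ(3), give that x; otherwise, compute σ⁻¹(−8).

5/3

Both pieces are strictly decreasing (slopes −3 and −2), so each is injective on its own interval.
The left piece maps (−∞, 3) onto (−16, ∞); the right piece maps [3, ∞) onto (−∞, −12].
The union (−16, ∞) ∪ (−∞, −12] covers ℝ, so σ is surjective.
For the follow-up: the images overlap, so an x < 3 with σ(x) = σ(3) exists. σ(3) = −12; solving −3x − 7 = −12 for x < 3 gives x = (−12 + 7)/(−3) = 5/3.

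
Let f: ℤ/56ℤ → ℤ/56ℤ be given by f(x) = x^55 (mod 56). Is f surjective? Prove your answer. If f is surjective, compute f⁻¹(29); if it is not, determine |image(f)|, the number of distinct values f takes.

f(0) = 0^55 = 0.
f(14): Repeated squaring mod 56: 14^1 ≡ 14, 14^2 ≡ 14² = 196 ≡ 28, 14^4 ≡ 28² = 784 ≡ 0, 14^8 ≡ 0² = 0, 14^16 ≡ 0² = 0, 14^32 ≡ 0² = 0. Since 55 = 32 + 16 + 4 + 2 + 1, 14^55 ≡ 0·0·0·28·14: 0·0 = 0, then 0·0 = 0, then 0·28 = 0, then 0·14 = 0. So 14^55 ≡ 0 (mod 56).
So f(0) = f(14) = 0 while 0 ≠ 14, therefore f is not injective.
A non-injective map from the 56-element set ℤ/56ℤ to itself takes at most 55 distinct values, so it cannot be surjective. Therefore f is not surjective.
Since f is not surjective, we determine |image(f)|. Computing x^55 mod 56 for each x (by repeated squaring, reducing mod 56 at every step), the values f(0), f(1), …, f(55) are: 0, 1, 16, 3, 32, 5, 48, 7, 8, 9, 24, 11, 40, 13, 0, 15, 16, 17, 32, 19, 48, 21, 8, 23, 24, 25, 40, 27, 0, 29, 16, 31, 32, 33, 48, 35, 8, 37, 24, 39, 40, 41, 0, 43, 16, 45, 32, 47, 48, 49, 8, 51, 24, 53, 40, 55.
The distinct values are {0, 1, 3, 5, 7, 8, 9, 11, 13, 15, 16, 17, 19, 21, 23, 24, 25, 27, 29, 31, 32, 33, 35, 37, 39, 40, 41, 43, 45, 47, 48, 49, 51, 53, 55}; there are 35 of them.

35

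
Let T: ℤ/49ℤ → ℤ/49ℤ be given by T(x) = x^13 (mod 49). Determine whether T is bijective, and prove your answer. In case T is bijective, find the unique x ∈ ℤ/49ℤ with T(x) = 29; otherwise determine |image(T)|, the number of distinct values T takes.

T(0) = 0^13 = 0.
T(7): Repeated squaring mod 49: 7^1 ≡ 7, 7^2 ≡ 7² = 49 ≡ 0, 7^4 ≡ 0² = 0, 7^8 ≡ 0² = 0. Since 13 = 8 + 4 + 1, 7^13 ≡ 0·0·7: 0·0 = 0, then 0·7 = 0. So 7^13 ≡ 0 (mod 49).
So T(0) = T(7) = 0 while 0 ≠ 7, so T is not injective, hence not bijective.
Since T is not bijective, we determine |image(T)|. Computing x^13 mod 49 for each x (by repeated squaring, reducing mod 49 at every step), the values T(0), T(1), …, T(48) are: 0, 1, 9, 10, 32, 33, 41, 0, 43, 2, 3, 25, 26, 34, 0, 36, 44, 45, 18, 19, 27, 0, 29, 37, 38, 11, 12, 20, 0, 22, 30, 31, 4, 5, 13, 0, 15, 23, 24, 46, 47, 6, 0, 8, 16, 17, 39, 40, 48.
The distinct values are {0, 1, 2, 3, 4, 5, 6, 8, 9, 10, 11, 12, 13, 15, 16, 17, 18, 19, 20, 22, 23, 24, 25, 26, 27, 29, 30, 31, 32, 33, 34, 36, 37, 38, 39, 40, 41, 43, 44, 45, 46, 47, 48}; there are 43 of them.

43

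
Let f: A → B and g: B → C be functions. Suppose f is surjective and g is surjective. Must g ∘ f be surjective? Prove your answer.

Let c ∈ C. Since g is surjective, there is b ∈ B with g(b) = c. Since f is surjective, there is a ∈ A with f(a) = b.
Then (g ∘ f)(a) = g(b) = c. Hence g ∘ f is surjective.

surjective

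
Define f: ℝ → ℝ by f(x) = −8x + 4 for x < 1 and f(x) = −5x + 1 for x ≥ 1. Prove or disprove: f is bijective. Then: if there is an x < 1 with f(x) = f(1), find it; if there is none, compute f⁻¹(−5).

6/5

Both pieces are strictly decreasing (slopes −8 and −5), so each is injective on its own interval.
The left piece maps (−∞, 1) onto (−4, ∞); the right piece maps [1, ∞) onto (−∞, −4].
Since −4 = −4, the images partition ℝ: f is injective and surjective, hence bijective.
Because the two images are disjoint, no x < 1 has f(x) = f(1), so we compute f⁻¹(−5): −5 lies in (−∞, −4], so solve −5x + 1 = −5: x = (−5 − 1)/(−5) = 6/5.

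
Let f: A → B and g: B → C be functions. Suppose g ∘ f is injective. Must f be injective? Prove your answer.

Suppose f(x_1) = f(x_2). Applying g: (g ∘ f)(x_1) = (g ∘ f)(x_2). Since g ∘ f is injective, x_1 = x_2. Thus f is injective.

injective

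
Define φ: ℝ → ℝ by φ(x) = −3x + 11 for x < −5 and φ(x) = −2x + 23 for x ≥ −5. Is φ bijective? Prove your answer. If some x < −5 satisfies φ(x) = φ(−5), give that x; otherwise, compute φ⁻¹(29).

Both pieces are strictly decreasing (slopes −3 and −2), so each is injective on its own interval.
The left piece maps (−∞, −5) onto (26, ∞); the right piece maps [−5, ∞) onto (−∞, 33].
These images overlap. In particular φ(−5) = 33 (right piece), and solving −3x + 11 = 33 on the left piece gives x = −22/3 < −5.
So φ(−22/3) = φ(−5) with −22/3 ≠ −5, and φ is not injective, hence not bijective. This x = −22/3 is the requested value below −5.

-22/3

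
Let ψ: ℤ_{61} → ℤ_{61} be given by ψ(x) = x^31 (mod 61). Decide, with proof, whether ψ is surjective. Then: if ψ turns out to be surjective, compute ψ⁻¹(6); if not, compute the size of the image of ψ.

Since 61 is prime, the nonzero elements of ℤ_{61} form a cyclic group of order 60.
As gcd(31, 60) = 1, raising to the 31st power is a bijection on this group: if a^31 ≡ b^31 then (ab^{−1})^31 = 1, and the only element of order dividing gcd(31, 60) = 1 is 1, so a = b.
With ψ(0) = 0 this makes ψ injective on all of ℤ_{61}, hence bijective (finite equal-size domain and codomain). In particular ψ is surjective.
Since ψ is surjective, we find the preimage of 6. The inverse of x ↦ x^31 on (ℤ_{61})^× is x ↦ x^31, because 31·31 = 961 = 16·60 + 1 ≡ 1 (mod 60) and x^{60} = 1 for x ≠ 0 (Fermat). So ψ⁻¹(6) = 6^31 mod 61.
Repeated squaring mod 61: 6^1 ≡ 6, 6^2 ≡ 6² = 36, 6^4 ≡ 36² = 1296 ≡ 15, 6^8 ≡ 15² = 225 ≡ 42, 6^16 ≡ 42² = 1764 ≡ 56. Since 31 = 16 + 8 + 4 + 2 + 1, 6^31 ≡ 56·42·15·36·6: 56·42 = 2352 ≡ 34, then 34·15 = 510 ≡ 22, then 22·36 = 792 ≡ 60, then 60·6 = 360 ≡ 55. So 6^31 ≡ 55 (mod 61).
Hence ψ⁻¹(6) = 55.

55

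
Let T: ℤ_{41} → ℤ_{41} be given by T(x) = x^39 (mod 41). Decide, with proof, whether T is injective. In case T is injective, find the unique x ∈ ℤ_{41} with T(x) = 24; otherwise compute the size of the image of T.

12

Since 41 is prime, the nonzero elements of ℤ_{41} form a cyclic group of order 40.
As gcd(39, 40) = 1, raising to the 39th power is a bijection on this group: if a^39 ≡ b^39 then (ab^{−1})^39 = 1, and the only element of order dividing gcd(39, 40) = 1 is 1, so a = b.
With T(0) = 0 this makes T injective on all of ℤ_{41}, hence bijective (finite equal-size domain and codomain). In particular T is injective.
Since T is injective, we find the preimage of 24. The inverse of x ↦ x^39 on (ℤ_{41})^× is x ↦ x^39, because 39·39 = 1521 = 38·40 + 1 ≡ 1 (mod 40) and x^{40} = 1 for x ≠ 0 (Fermat). So T⁻¹(24) = 24^39 mod 41.
Repeated squaring mod 41: 24^1 ≡ 24, 24^2 ≡ 24² = 576 ≡ 2, 24^4 ≡ 2² = 4, 24^8 ≡ 4² = 16, 24^16 ≡ 16² = 256 ≡ 10, 24^32 ≡ 10² = 100 ≡ 18. Since 39 = 32 + 4 + 2 + 1, 24^39 ≡ 18·4·2·24: 18·4 = 72 ≡ 31, then 31·2 = 62 ≡ 21, then 21·24 = 504 ≡ 12. So 24^39 ≡ 12 (mod 41).
Hence T⁻¹(24) = 12.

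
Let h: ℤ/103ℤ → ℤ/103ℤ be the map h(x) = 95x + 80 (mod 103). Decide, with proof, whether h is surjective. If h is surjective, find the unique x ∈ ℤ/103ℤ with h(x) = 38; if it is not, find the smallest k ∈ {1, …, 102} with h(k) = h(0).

Recall that surjectivity means every element of the codomain has a preimage under h.
Since gcd(95, 103) = 1, 95 is invertible modulo 103. Euclid's algorithm: 103 = 1·95 + 8, 95 = 11·8 + 7, 8 = 1·7 + 1; back-substituting gives 1 = 90·95 − 83·103, so 95⁻¹ ≡ 90 (mod 103).
For any y ∈ ℤ/103ℤ, x = 90(y − 80) mod 103 satisfies h(x) = 95·90(y − 80) + 80 ≡ y (since 95·90 ≡ 1 mod 103). So every y has a preimage.
Hence h is surjective.
Since h is surjective, we compute h⁻¹(38): solve 95x + 80 ≡ 38 (mod 103), i.e. 95x ≡ 61 (mod 103).
Multiplying by 95⁻¹ = 90 gives x ≡ 90·61 = 5490 = 53·103 + 31 ≡ 31 (mod 103).
Check: h(31) = 95·31 + 80 = 3025 = 29·103 + 38 ≡ 38 (mod 103).

31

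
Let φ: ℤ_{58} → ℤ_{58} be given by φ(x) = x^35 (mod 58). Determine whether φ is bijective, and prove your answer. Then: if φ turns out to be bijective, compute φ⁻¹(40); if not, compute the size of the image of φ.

φ(4): Repeated squaring mod 58: 4^1 ≡ 4, 4^2 ≡ 4² = 16, 4^4 ≡ 16² = 256 ≡ 24, 4^8 ≡ 24² = 576 ≡ 54, 4^16 ≡ 54² = 2916 ≡ 16, 4^32 ≡ 16² = 256 ≡ 24. Since 35 = 32 + 2 + 1, 4^35 ≡ 24·16·4: 24·16 = 384 ≡ 36, then 36·4 = 144 ≡ 28. So 4^35 ≡ 28 (mod 58).
φ(6): Repeated squaring mod 58: 6^1 ≡ 6, 6^2 ≡ 6² = 36, 6^4 ≡ 36² = 1296 ≡ 20, 6^8 ≡ 20² = 400 ≡ 52, 6^16 ≡ 52² = 2704 ≡ 36, 6^32 ≡ 36² = 1296 ≡ 20. Since 35 = 32 + 2 + 1, 6^35 ≡ 20·36·6: 20·36 = 720 ≡ 24, then 24·6 = 144 ≡ 28. So 6^35 ≡ 28 (mod 58).
So φ(4) = φ(6) = 28 while 4 ≠ 6, therefore φ is not injective, hence not bijective.
Since φ is not bijective, we determine |image(φ)|. Computing x^35 mod 58 for each x (by repeated squaring, reducing mod 58 at every step), the values φ(0), φ(1), …, φ(57) are: 0, 1, 12, 41, 28, 57, 28, 1, 46, 57, 46, 41, 46, 57, 12, 17, 30, 41, 46, 41, 30, 41, 28, 1, 30, 1, 46, 17, 28, 29, 30, 41, 12, 57, 28, 57, 30, 17, 28, 17, 12, 17, 28, 41, 46, 1, 12, 17, 12, 1, 12, 57, 30, 1, 30, 17, 46, 57.
The distinct values are {0, 1, 12, 17, 28, 29, 30, 41, 46, 57}; there are 10 of them.

10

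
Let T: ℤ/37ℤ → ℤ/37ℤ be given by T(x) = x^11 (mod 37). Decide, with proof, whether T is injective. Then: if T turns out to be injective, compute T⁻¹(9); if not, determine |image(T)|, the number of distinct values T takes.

34

Since 37 is prime, the nonzero elements of ℤ/37ℤ form a cyclic group of order 36.
As gcd(11, 36) = 1, raising to the 11th power is a bijection on this group: if a^11 ≡ b^11 then (ab^{−1})^11 = 1, and the only element of order dividing gcd(11, 36) = 1 is 1, so a = b.
With T(0) = 0 this makes T injective on all of ℤ/37ℤ, hence bijective (finite equal-size domain and codomain). In particular T is injective.
Since T is injective, we find the preimage of 9. The inverse of x ↦ x^11 on (ℤ/37ℤ)^× is x ↦ x^23, because 11·23 = 253 = 7·36 + 1 ≡ 1 (mod 36) and x^{36} = 1 for x ≠ 0 (Fermat). So T⁻¹(9) = 9^23 mod 37.
Repeated squaring mod 37: 9^1 ≡ 9, 9^2 ≡ 9² = 81 ≡ 7, 9^4 ≡ 7² = 49 ≡ 12, 9^8 ≡ 12² = 144 ≡ 33, 9^16 ≡ 33² = 1089 ≡ 16. Since 23 = 16 + 4 + 2 + 1, 9^23 ≡ 16·12·7·9: 16·12 = 192 ≡ 7, then 7·7 = 49 ≡ 12, then 12·9 = 108 ≡ 34. So 9^23 ≡ 34 (mod 37).
Hence T⁻¹(9) = 34.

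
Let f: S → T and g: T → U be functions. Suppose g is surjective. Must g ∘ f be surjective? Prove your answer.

No. Take S = {1}, T = U = {1, 2, 3}, f(1) = 1, and g = identity (surjective).
Then (g ∘ f)(1) = 1, and 3 ∈ U has no preimage under g ∘ f, so g ∘ f is not surjective.

not surjective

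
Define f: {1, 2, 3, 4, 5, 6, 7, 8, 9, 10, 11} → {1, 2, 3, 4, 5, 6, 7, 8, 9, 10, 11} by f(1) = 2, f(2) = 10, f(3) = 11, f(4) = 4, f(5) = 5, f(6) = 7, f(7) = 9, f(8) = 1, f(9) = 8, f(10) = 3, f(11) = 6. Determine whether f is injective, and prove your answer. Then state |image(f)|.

11

The values f(1), …, f(11) are 2, 10, 11, 4, 5, 7, 9, 1, 8, 3, 6 — all distinct.
So f(x_1) = f(x_2) only when x_1 = x_2, and f is injective.
The image of f is {1, 2, 3, 4, 5, 6, 7, 8, 9, 10, 11}, which has 11 elements.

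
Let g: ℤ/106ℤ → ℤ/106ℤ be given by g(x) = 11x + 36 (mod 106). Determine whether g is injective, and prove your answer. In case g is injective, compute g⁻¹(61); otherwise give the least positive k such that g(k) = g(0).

89

By definition, g is injective if g(u) = g(v) implies u = v.
Suppose g(u) = g(v) in ℤ/106ℤ. Then 11u + 36 ≡ 11v + 36 (mod 106), hence 11(u − v) ≡ 0 (mod 106).
Since gcd(11, 106) = 1, 11 is invertible modulo 106, therefore u − v ≡ 0 (mod 106), i.e. u = v.
So g is injective.
We now compute 11⁻¹ mod 106 explicitly. Euclid's algorithm: 106 = 9·11 + 7, 11 = 1·7 + 4, 7 = 1·4 + 3, 4 = 1·3 + 1; back-substituting gives 1 = 29·11 − 3·106, so 11⁻¹ ≡ 29 (mod 106).
Since g is injective, we compute g⁻¹(61): solve 11x + 36 ≡ 61 (mod 106), i.e. 11x ≡ 25 (mod 106).
Multiplying by 11⁻¹ = 29 gives x ≡ 29·25 = 725 = 6·106 + 89 ≡ 89 (mod 106).
Check: g(89) = 11·89 + 36 = 1015 = 9·106 + 61 ≡ 61 (mod 106).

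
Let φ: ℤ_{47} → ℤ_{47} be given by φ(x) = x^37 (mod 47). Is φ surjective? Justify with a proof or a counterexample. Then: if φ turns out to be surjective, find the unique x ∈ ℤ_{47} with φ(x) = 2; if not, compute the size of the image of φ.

Since 47 is prime, the nonzero elements of ℤ_{47} form a cyclic group of order 46.
As gcd(37, 46) = 1, raising to the 37th power is a bijection on this group: if x_1^37 ≡ x_2^37 then (x_1x_2^{−1})^37 = 1, and the only element of order dividing gcd(37, 46) = 1 is 1, so x_1 = x_2.
With φ(0) = 0 this makes φ injective on all of ℤ_{47}, hence bijective (finite equal-size domain and codomain). In particular φ is surjective.
Since φ is surjective, we find the preimage of 2. The inverse of x ↦ x^37 on (ℤ_{47})^× is x ↦ x^5, because 37·5 = 185 = 4·46 + 1 ≡ 1 (mod 46) and x^{46} = 1 for x ≠ 0 (Fermat). So φ⁻¹(2) = 2^5 mod 47.
Repeated squaring mod 47: 2^1 ≡ 2, 2^2 ≡ 2² = 4, 2^4 ≡ 4² = 16. Since 5 = 4 + 1, 2^5 ≡ 16·2: 16·2 = 32. So 2^5 ≡ 32 (mod 47).
Hence φ⁻¹(2) = 32.

32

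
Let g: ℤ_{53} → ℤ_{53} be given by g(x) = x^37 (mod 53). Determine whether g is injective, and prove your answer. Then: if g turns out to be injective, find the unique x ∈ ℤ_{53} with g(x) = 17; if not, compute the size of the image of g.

9

Since 53 is prime, the nonzero elements of ℤ_{53} form a cyclic group of order 52.
As gcd(37, 52) = 1, raising to the 37th power is a bijection on this group: if s^37 ≡ t^37 then (st^{−1})^37 = 1, and the only element of order dividing gcd(37, 52) = 1 is 1, so s = t.
With g(0) = 0 this makes g injective on all of ℤ_{53}, hence bijective (finite equal-size domain and codomain). In particular g is injective.
Since g is injective, we find the preimage of 17. The inverse of x ↦ x^37 on (ℤ_{53})^× is x ↦ x^45, because 37·45 = 1665 = 32·52 + 1 ≡ 1 (mod 52) and x^{52} = 1 for x ≠ 0 (Fermat). So g⁻¹(17) = 17^45 mod 53.
Repeated squaring mod 53: 17^1 ≡ 17, 17^2 ≡ 17² = 289 ≡ 24, 17^4 ≡ 24² = 576 ≡ 46, 17^8 ≡ 46² = 2116 ≡ 49, 17^16 ≡ 49² = 2401 ≡ 16, 17^32 ≡ 16² = 256 ≡ 44. Since 45 = 32 + 8 + 4 + 1, 17^45 ≡ 44·49·46·17: 44·49 = 2156 ≡ 36, then 36·46 = 1656 ≡ 13, then 13·17 = 221 ≡ 9. So 17^45 ≡ 9 (mod 53).
Hence g⁻¹(17) = 9.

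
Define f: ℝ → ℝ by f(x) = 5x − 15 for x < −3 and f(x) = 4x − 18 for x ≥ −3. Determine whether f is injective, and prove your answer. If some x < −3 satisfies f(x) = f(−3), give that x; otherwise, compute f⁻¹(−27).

Both pieces are strictly increasing (slopes 5 and 4), so each is injective on its own interval.
The left piece maps (−∞, −3) onto (−∞, −30); the right piece maps [−3, ∞) onto [−30, ∞).
These images are disjoint, so no value is attained by both pieces. Hence f is injective.
Because the two images are disjoint, no x < −3 has f(x) = f(−3), so we compute f⁻¹(−27): −27 lies in [−30, ∞), so solve 4x − 18 = −27: x = (−27 + 18)/4 = −9/4.

-9/4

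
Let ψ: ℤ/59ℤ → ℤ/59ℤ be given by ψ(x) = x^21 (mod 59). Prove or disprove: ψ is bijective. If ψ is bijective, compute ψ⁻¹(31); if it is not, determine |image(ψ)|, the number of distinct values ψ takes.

Since 59 is prime, the nonzero elements of ℤ/59ℤ form a cyclic group of order 58.
As gcd(21, 58) = 1, raising to the 21st power is a bijection on this group: if a^21 ≡ b^21 then (ab^{−1})^21 = 1, and the only element of order dividing gcd(21, 58) = 1 is 1, so a = b.
With ψ(0) = 0 this makes ψ injective on all of ℤ/59ℤ, hence bijective (finite equal-size domain and codomain). In particular ψ is bijective.
Since ψ is bijective, we find the preimage of 31. The inverse of x ↦ x^21 on (ℤ/59ℤ)^× is x ↦ x^47, because 21·47 = 987 = 17·58 + 1 ≡ 1 (mod 58) and x^{58} = 1 for x ≠ 0 (Fermat). So ψ⁻¹(31) = 31^47 mod 59.
Repeated squaring mod 59: 31^1 ≡ 31, 31^2 ≡ 31² = 961 ≡ 17, 31^4 ≡ 17² = 289 ≡ 53, 31^8 ≡ 53² = 2809 ≡ 36, 31^16 ≡ 36² = 1296 ≡ 57, 31^32 ≡ 57² = 3249 ≡ 4. Since 47 = 32 + 8 + 4 + 2 + 1, 31^47 ≡ 4·36·53·17·31: 4·36 = 144 ≡ 26, then 26·53 = 1378 ≡ 21, then 21·17 = 357 ≡ 3, then 3·31 = 93 ≡ 34. So 31^47 ≡ 34 (mod 59).
Hence ψ⁻¹(31) = 34.

34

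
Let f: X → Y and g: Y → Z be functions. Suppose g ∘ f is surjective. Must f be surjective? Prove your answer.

No. Take X = {1}, Y = {1, 2, 3}, Z = {1}, f(a) = 1 for every a ∈ X, and g(b) = 1 for every b ∈ Y.
Then g ∘ f is surjective onto {1}, but 3 ∈ Y has no preimage under f, so f is not surjective.

not surjective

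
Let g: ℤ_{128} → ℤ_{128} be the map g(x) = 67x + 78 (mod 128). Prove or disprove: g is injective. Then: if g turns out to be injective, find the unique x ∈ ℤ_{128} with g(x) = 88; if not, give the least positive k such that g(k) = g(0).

If g(u) = g(v), then 67u ≡ 67v (mod 128). Because gcd(67, 128) = 1, we may cancel 67 to get u ≡ v (mod 128).
Thus g is injective.
We now compute 67⁻¹ mod 128 explicitly. Euclid's algorithm: 128 = 1·67 + 61, 67 = 1·61 + 6, 61 = 10·6 + 1; back-substituting gives 1 = 107·67 − 56·128, so 67⁻¹ ≡ 107 (mod 128).
Since g is injective, we find g⁻¹(88): we need 67x ≡ 88 − 78 ≡ 10 (mod 128). Using 67⁻¹ = 107: x ≡ 107·10 = 1070 = 8·128 + 46, so x = 46.
Check: g(46) = 67·46 + 78 = 3160 = 24·128 + 88 ≡ 88 (mod 128).

46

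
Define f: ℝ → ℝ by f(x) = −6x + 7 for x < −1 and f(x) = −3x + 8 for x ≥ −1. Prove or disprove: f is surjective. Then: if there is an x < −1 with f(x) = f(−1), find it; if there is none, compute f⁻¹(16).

-3/2

Both pieces are strictly decreasing (slopes −6 and −3), so each is injective on its own interval.
The left piece maps (−∞, −1) onto (13, ∞); the right piece maps [−1, ∞) onto (−∞, 11].
The union (13, ∞) ∪ (−∞, 11] omits the interval between 13 and 11; in particular 13 has no preimage. So f is not surjective.
Because the two images are disjoint, no x < −1 has f(x) = f(−1), so we compute f⁻¹(16): 16 lies in (13, ∞), so solve −6x + 7 = 16: x = (16 − 7)/(−6) = −3/2.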